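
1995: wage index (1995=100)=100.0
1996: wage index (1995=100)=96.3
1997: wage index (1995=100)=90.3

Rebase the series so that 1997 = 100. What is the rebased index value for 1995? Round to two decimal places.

110.74

Rebased(1995) = 100.0 / 90.3 × 100 = 110.7420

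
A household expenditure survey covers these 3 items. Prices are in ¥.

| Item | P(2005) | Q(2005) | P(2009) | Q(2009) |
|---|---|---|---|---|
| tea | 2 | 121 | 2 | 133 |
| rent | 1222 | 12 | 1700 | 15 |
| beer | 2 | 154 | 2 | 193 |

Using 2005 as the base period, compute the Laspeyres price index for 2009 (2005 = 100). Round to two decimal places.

Laspeyres price index uses base-period quantities as weights.
ΣP(2009)·Q(2005) = 2×121 + 1700×12 + 2×154 = 242 + 20400 + 308 = 20950
ΣP(2005)·Q(2005) = 2×121 + 1222×12 + 2×154 = 242 + 14664 + 308 = 15214
Index = 20950 / 15214 × 100 = 137.7021

137.70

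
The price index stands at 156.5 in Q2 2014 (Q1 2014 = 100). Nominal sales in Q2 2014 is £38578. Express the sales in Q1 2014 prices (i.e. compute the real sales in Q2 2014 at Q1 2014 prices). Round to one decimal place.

24650.5

Real = Nominal ÷ (Index/100) = 38578 ÷ (156.5/100)
     = 38578 ÷ 1.565 = 24650.4792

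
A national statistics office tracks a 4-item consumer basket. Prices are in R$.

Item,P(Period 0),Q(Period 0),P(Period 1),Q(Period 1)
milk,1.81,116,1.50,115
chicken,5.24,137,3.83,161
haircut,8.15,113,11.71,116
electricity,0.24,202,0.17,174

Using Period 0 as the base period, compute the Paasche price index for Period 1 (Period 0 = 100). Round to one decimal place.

106.8

Paasche price index uses current-period quantities as weights.
ΣP(Period 1)·Q(Period 1) = 1.50×115 + 3.83×161 + 11.71×116 + 0.17×174 = 172.5 + 616.63 + 1358.36 + 29.58 = 2177.07
ΣP(Period 0)·Q(Period 1) = 1.81×115 + 5.24×161 + 8.15×116 + 0.24×174 = 208.15 + 843.64 + 945.4 + 41.76 = 2038.95
Index = 2177.07 / 2038.95 × 100 = 106.7741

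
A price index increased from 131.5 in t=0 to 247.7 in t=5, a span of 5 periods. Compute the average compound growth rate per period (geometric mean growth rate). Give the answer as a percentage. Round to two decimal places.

13.50%

Growth factor = (247.7/131.5)^(1/5) = (1.883650)^(1/5) = 1.135011
Growth rate = 1.135011 − 1 = 0.135011 = 13.5011%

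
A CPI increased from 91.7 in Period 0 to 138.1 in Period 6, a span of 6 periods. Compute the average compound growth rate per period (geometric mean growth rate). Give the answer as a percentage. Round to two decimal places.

7.06%

Growth factor = (138.1/91.7)^(1/6) = (1.505998)^(1/6) = 1.070625
Growth rate = 1.070625 − 1 = 0.070625 = 7.0625%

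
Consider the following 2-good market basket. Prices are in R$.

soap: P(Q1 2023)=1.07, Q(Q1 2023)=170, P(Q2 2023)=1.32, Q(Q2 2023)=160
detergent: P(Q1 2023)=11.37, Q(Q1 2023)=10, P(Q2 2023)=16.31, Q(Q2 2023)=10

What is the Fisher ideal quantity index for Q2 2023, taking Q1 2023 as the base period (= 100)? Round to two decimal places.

Laspeyres component (base-period weights):
ΣP(Q1 2023)Q(Q2 2023) = 1.07×160 + 11.37×10 = 171.2 + 113.7 = 284.9
ΣP(Q1 2023)Q(Q1 2023) = 1.07×170 + 11.37×10 = 181.9 + 113.7 = 295.6
L = 284.9 / 295.6 × 100 = 96.3802
Paasche component (current-period weights):
ΣP(Q2 2023)Q(Q2 2023) = 1.32×160 + 16.31×10 = 211.2 + 163.1 = 374.3
ΣP(Q2 2023)Q(Q1 2023) = 1.32×170 + 16.31×10 = 224.4 + 163.1 = 387.5
P = 374.3 / 387.5 × 100 = 96.5935
Fisher = √(L × P) = √(96.3802 × 96.5935) = 96.4868

96.49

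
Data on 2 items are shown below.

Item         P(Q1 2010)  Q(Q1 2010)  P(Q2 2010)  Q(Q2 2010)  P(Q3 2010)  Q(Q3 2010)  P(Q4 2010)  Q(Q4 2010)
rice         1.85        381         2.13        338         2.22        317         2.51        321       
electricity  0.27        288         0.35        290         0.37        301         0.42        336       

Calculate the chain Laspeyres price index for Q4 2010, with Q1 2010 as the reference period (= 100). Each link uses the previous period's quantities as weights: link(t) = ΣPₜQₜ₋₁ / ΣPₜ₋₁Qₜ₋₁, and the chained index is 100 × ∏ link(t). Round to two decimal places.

137.69

Link Q1 2010→Q2 2010:
ΣP(Q2 2010)Q(Q1 2010) = 2.13×381 + 0.35×288 = 811.53 + 100.8 = 912.33
ΣP(Q1 2010)Q(Q1 2010) = 1.85×381 + 0.27×288 = 704.85 + 77.76 = 782.61
link = 912.33/782.61 = 1.165753
Link Q2 2010→Q3 2010:
ΣP(Q3 2010)Q(Q2 2010) = 2.22×338 + 0.37×290 = 750.36 + 107.3 = 857.66
ΣP(Q2 2010)Q(Q2 2010) = 2.13×338 + 0.35×290 = 719.94 + 101.5 = 821.44
link = 857.66/821.44 = 1.044093
Link Q3 2010→Q4 2010:
ΣP(Q4 2010)Q(Q3 2010) = 2.51×317 + 0.42×301 = 795.67 + 126.42 = 922.09
ΣP(Q3 2010)Q(Q3 2010) = 2.22×317 + 0.37×301 = 703.74 + 111.37 = 815.11
link = 922.09/815.11 = 1.131246
Chained index = 100 × 1.165753 × 1.044093 × 1.131246 = 137.6902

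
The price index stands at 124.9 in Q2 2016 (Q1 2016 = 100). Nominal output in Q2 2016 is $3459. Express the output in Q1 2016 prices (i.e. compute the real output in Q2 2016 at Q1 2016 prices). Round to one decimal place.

2769.4

Real = Nominal ÷ (Index/100) = 3459 ÷ (124.9/100)
     = 3459 ÷ 1.249 = 2769.4155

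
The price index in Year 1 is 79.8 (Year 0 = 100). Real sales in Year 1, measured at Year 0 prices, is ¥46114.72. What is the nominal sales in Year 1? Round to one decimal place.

Nominal = Real × (Index/100) = 46114.72 × (79.8/100)
        = 46114.72 × 0.798 = 36799.5466

36799.5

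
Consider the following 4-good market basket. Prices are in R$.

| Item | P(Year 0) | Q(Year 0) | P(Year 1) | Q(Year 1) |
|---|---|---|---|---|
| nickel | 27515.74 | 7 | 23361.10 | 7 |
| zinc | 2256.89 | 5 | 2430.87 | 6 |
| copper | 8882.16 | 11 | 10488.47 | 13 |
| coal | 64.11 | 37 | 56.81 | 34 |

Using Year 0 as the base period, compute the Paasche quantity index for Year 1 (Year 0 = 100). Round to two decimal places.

Paasche quantity index uses current-period prices as weights.
ΣP(Year 1)·Q(Year 1) = 23361.10×7 + 2430.87×6 + 10488.47×13 + 56.81×34 = 163527.7 + 14585.22 + 136350.11 + 1931.54 = 316394.57
ΣP(Year 1)·Q(Year 0) = 23361.10×7 + 2430.87×5 + 10488.47×11 + 56.81×37 = 163527.7 + 12154.35 + 115373.17 + 2101.97 = 293157.19
Index = 316394.57 / 293157.19 × 100 = 107.9266

107.93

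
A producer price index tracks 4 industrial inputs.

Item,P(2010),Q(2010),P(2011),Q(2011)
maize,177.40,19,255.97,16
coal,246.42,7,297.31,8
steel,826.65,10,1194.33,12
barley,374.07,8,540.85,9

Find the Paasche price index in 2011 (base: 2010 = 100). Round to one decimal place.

141.9

Paasche price index uses current-period quantities as weights.
ΣP(2011)·Q(2011) = 255.97×16 + 297.31×8 + 1194.33×12 + 540.85×9 = 4095.52 + 2378.48 + 14331.96 + 4867.65 = 25673.61
ΣP(2010)·Q(2011) = 177.40×16 + 246.42×8 + 826.65×12 + 374.07×9 = 2838.4 + 1971.36 + 9919.8 + 3366.63 = 18096.19
Index = 25673.61 / 18096.19 × 100 = 141.8730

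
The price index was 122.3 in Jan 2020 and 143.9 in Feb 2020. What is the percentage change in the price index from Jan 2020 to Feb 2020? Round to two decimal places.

Change = (143.9 − 122.3) / 122.3 × 100
       = 21.6 / 122.3 × 100 = 17.6615%

17.66%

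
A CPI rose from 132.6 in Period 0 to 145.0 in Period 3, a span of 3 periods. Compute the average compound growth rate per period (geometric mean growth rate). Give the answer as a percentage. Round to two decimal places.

3.02%

Growth factor = (145.0/132.6)^(1/3) = (1.093514)^(1/3) = 1.030247
Growth rate = 1.030247 − 1 = 0.030247 = 3.0247%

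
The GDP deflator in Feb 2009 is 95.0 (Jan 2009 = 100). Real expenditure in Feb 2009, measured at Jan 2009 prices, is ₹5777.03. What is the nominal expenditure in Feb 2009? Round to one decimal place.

Nominal = Real × (Index/100) = 5777.03 × (95.0/100)
        = 5777.03 × 0.950 = 5488.1785

5488.2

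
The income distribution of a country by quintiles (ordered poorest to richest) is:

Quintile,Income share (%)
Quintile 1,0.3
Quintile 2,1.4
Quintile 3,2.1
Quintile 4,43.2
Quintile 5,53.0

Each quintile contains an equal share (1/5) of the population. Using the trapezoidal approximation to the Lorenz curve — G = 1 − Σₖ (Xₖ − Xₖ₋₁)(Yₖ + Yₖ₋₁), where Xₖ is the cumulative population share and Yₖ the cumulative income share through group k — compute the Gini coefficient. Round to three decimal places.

Cumulative income shares Yₖ: 0.0030, 0.0170, 0.0380, 0.4700, 1.0000
Σ (Xₖ−Xₖ₋₁)(Yₖ+Yₖ₋₁) = (1/5)(0.0030+0.0000) + (1/5)(0.0170+0.0030) + (1/5)(0.0380+0.0170) + (1/5)(0.4700+0.0380) + (1/5)(1.0000+0.4700)
  = 0.0006 + 0.0040 + 0.0110 + 0.1016 + 0.2940 = 0.4112
G = 1 − 0.4112 = 0.5888

0.589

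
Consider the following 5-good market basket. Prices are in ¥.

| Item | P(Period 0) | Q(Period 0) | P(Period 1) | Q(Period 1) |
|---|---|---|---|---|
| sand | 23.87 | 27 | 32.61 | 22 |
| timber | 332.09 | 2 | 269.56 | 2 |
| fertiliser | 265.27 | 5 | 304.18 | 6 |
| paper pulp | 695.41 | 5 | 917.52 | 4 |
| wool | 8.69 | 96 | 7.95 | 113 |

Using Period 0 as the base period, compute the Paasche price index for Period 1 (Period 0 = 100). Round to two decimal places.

Paasche price index uses current-period quantities as weights.
ΣP(Period 1)·Q(Period 1) = 32.61×22 + 269.56×2 + 304.18×6 + 917.52×4 + 7.95×113 = 717.42 + 539.12 + 1825.08 + 3670.08 + 898.35 = 7650.05
ΣP(Period 0)·Q(Period 1) = 23.87×22 + 332.09×2 + 265.27×6 + 695.41×4 + 8.69×113 = 525.14 + 664.18 + 1591.62 + 2781.64 + 981.97 = 6544.55
Index = 7650.05 / 6544.55 × 100 = 116.8919

116.89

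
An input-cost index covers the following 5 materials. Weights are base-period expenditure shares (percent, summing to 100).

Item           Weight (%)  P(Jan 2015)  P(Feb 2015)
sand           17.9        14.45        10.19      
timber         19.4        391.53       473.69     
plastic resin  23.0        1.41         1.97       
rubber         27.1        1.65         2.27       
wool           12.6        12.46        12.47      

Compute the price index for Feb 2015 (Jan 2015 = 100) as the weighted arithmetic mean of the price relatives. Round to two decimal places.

118.12

sand: 17.9 × (10.19/14.45) = 17.9 × 0.705190 = 12.6229
timber: 19.4 × (473.69/391.53) = 19.4 × 1.209843 = 23.4710
plastic resin: 23.0 × (1.97/1.41) = 23.0 × 1.397163 = 32.1348
rubber: 27.1 × (2.27/1.65) = 27.1 × 1.375758 = 37.2830
wool: 12.6 × (12.47/12.46) = 12.6 × 1.000803 = 12.6101
Index = Σ wᵢ·(p₁ᵢ/p₀ᵢ) = 12.6229 + 23.4710 + 32.1348 + 37.2830 + 12.6101 = 118.1218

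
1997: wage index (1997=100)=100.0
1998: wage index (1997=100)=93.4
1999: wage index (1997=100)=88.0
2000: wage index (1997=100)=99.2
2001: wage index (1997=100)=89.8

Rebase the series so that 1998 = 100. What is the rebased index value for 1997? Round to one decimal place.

Rebased(1997) = 100.0 / 93.4 × 100 = 107.0664

107.1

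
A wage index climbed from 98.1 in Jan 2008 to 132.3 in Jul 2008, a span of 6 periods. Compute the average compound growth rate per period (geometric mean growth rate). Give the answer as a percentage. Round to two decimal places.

Growth factor = (132.3/98.1)^(1/6) = (1.348624)^(1/6) = 1.051111
Growth rate = 1.051111 − 1 = 0.051111 = 5.1111%

5.11%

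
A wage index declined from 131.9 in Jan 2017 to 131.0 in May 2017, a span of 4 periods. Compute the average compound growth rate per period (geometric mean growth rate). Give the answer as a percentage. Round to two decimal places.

-0.17%

Growth factor = (131.0/131.9)^(1/4) = (0.993177)^(1/4) = 0.998290
Growth rate = 0.998290 − 1 = -0.001710 = -0.1710%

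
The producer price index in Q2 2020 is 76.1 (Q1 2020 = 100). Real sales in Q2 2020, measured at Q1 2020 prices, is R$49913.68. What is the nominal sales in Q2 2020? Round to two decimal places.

Nominal = Real × (Index/100) = 49913.68 × (76.1/100)
        = 49913.68 × 0.761 = 37984.3105

37984.31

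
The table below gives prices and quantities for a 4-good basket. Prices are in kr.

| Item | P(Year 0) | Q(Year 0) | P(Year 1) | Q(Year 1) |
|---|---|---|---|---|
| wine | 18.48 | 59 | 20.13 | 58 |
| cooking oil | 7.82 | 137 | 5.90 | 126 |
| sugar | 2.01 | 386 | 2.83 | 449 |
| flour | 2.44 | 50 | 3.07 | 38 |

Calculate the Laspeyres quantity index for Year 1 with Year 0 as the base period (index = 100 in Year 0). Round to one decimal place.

99.8

Laspeyres quantity index uses base-period prices as weights.
ΣP(Year 0)·Q(Year 1) = 18.48×58 + 7.82×126 + 2.01×449 + 2.44×38 = 1071.84 + 985.32 + 902.49 + 92.72 = 3052.37
ΣP(Year 0)·Q(Year 0) = 18.48×59 + 7.82×137 + 2.01×386 + 2.44×50 = 1090.32 + 1071.34 + 775.86 + 122 = 3059.52
Index = 3052.37 / 3059.52 × 100 = 99.7663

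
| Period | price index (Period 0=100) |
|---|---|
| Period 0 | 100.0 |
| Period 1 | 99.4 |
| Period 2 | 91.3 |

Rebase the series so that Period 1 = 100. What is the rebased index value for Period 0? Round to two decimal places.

100.60

Rebased(Period 0) = 100.0 / 99.4 × 100 = 100.6036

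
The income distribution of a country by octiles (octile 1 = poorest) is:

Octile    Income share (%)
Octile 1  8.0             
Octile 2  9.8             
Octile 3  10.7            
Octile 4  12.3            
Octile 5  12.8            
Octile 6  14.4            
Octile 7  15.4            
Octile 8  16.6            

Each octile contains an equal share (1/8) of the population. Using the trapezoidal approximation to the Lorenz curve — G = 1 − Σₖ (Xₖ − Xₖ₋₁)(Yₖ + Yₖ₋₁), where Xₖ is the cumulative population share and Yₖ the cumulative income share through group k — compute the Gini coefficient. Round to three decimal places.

Cumulative income shares Yₖ: 0.0800, 0.1780, 0.2850, 0.4080, 0.5360, 0.6800, 0.8340, 1.0000
Σ (Xₖ−Xₖ₋₁)(Yₖ+Yₖ₋₁) = (1/8)(0.0800+0.0000) + (1/8)(0.1780+0.0800) + (1/8)(0.2850+0.1780) + (1/8)(0.4080+0.2850) + (1/8)(0.5360+0.4080) + (1/8)(0.6800+0.5360) + (1/8)(0.8340+0.6800) + (1/8)(1.0000+0.8340)
  = 0.0100 + 0.0323 + 0.0579 + 0.0866 + 0.1180 + 0.1520 + 0.1893 + 0.2293 = 0.8753
G = 1 − 0.8753 = 0.1247

0.125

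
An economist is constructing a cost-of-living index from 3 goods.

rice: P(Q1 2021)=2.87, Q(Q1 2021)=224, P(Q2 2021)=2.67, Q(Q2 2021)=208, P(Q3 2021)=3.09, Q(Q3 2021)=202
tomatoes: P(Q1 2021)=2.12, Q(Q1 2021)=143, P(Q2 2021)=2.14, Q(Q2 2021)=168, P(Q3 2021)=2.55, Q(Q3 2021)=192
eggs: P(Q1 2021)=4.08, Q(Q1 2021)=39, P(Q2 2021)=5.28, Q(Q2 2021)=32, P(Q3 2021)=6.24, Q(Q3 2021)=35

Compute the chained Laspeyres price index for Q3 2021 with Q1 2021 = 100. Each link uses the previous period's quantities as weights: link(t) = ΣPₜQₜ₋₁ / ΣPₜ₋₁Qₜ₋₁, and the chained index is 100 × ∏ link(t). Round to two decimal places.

117.77

Link Q1 2021→Q2 2021:
ΣP(Q2 2021)Q(Q1 2021) = 2.67×224 + 2.14×143 + 5.28×39 = 598.08 + 306.02 + 205.92 = 1110.02
ΣP(Q1 2021)Q(Q1 2021) = 2.87×224 + 2.12×143 + 4.08×39 = 642.88 + 303.16 + 159.12 = 1105.16
link = 1110.02/1105.16 = 1.004398
Link Q2 2021→Q3 2021:
ΣP(Q3 2021)Q(Q2 2021) = 3.09×208 + 2.55×168 + 6.24×32 = 642.72 + 428.4 + 199.68 = 1270.8
ΣP(Q2 2021)Q(Q2 2021) = 2.67×208 + 2.14×168 + 5.28×32 = 555.36 + 359.52 + 168.96 = 1083.84
link = 1270.8/1083.84 = 1.172498
Chained index = 100 × 1.004398 × 1.172498 = 117.7654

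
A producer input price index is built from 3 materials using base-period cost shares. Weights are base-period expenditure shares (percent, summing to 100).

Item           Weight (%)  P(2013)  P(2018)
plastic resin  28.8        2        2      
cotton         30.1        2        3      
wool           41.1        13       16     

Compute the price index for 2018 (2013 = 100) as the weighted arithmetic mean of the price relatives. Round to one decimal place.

plastic resin: 28.8 × (2/2) = 28.8 × 1.000000 = 28.8000
cotton: 30.1 × (3/2) = 30.1 × 1.500000 = 45.1500
wool: 41.1 × (16/13) = 41.1 × 1.230769 = 50.5846
Index = Σ wᵢ·(p₁ᵢ/p₀ᵢ) = 28.8000 + 45.1500 + 50.5846 = 124.5346

124.5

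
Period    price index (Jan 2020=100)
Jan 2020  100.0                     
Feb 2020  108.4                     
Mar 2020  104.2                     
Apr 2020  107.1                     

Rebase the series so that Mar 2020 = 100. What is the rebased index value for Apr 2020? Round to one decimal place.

Rebased(Apr 2020) = 107.1 / 104.2 × 100 = 102.7831

102.8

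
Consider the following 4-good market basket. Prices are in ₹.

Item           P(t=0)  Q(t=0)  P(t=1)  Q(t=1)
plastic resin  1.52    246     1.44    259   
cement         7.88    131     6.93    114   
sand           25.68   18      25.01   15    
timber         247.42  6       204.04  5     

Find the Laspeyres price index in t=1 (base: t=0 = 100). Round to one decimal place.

Laspeyres price index uses base-period quantities as weights.
ΣP(t=1)·Q(t=0) = 1.44×246 + 6.93×131 + 25.01×18 + 204.04×6 = 354.24 + 907.83 + 450.18 + 1224.24 = 2936.49
ΣP(t=0)·Q(t=0) = 1.52×246 + 7.88×131 + 25.68×18 + 247.42×6 = 373.92 + 1032.28 + 462.24 + 1484.52 = 3352.96
Index = 2936.49 / 3352.96 × 100 = 87.5790

87.6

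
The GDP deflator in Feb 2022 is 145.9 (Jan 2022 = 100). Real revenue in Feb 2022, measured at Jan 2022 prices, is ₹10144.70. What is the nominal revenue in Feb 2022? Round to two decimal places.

14801.12

Nominal = Real × (Index/100) = 10144.70 × (145.9/100)
        = 10144.70 × 1.459 = 14801.1173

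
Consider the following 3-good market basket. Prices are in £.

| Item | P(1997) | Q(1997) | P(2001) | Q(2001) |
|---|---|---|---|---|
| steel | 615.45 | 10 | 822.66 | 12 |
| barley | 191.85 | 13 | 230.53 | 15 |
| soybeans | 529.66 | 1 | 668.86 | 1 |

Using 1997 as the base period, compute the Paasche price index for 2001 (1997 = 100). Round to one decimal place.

129.7

Paasche price index uses current-period quantities as weights.
ΣP(2001)·Q(2001) = 822.66×12 + 230.53×15 + 668.86×1 = 9871.92 + 3457.95 + 668.86 = 13998.73
ΣP(1997)·Q(2001) = 615.45×12 + 191.85×15 + 529.66×1 = 7385.4 + 2877.75 + 529.66 = 10792.81
Index = 13998.73 / 10792.81 × 100 = 129.7042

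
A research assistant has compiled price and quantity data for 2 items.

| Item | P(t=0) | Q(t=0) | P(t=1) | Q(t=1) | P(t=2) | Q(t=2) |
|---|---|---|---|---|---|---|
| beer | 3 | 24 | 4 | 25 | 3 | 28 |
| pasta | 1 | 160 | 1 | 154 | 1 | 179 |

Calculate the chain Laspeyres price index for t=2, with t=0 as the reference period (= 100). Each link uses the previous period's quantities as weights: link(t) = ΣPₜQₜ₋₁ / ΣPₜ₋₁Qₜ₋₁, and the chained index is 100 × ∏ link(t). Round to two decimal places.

99.48

Link t=0→t=1:
ΣP(t=1)Q(t=0) = 4×24 + 1×160 = 96 + 160 = 256
ΣP(t=0)Q(t=0) = 3×24 + 1×160 = 72 + 160 = 232
link = 256/232 = 1.103448
Link t=1→t=2:
ΣP(t=2)Q(t=1) = 3×25 + 1×154 = 75 + 154 = 229
ΣP(t=1)Q(t=1) = 4×25 + 1×154 = 100 + 154 = 254
link = 229/254 = 0.901575
Chained index = 100 × 1.103448 × 0.901575 = 99.4841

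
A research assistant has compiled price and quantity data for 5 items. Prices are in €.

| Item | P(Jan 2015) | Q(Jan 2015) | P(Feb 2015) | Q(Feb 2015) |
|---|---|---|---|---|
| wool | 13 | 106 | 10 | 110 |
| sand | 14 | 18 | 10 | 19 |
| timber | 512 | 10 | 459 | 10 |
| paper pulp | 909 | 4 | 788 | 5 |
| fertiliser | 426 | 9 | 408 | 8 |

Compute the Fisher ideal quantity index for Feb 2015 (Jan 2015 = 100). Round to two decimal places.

Laspeyres component (base-period weights):
ΣP(Jan 2015)Q(Feb 2015) = 13×110 + 14×19 + 512×10 + 909×5 + 426×8 = 1430 + 266 + 5120 + 4545 + 3408 = 14769
ΣP(Jan 2015)Q(Jan 2015) = 13×106 + 14×18 + 512×10 + 909×4 + 426×9 = 1378 + 252 + 5120 + 3636 + 3834 = 14220
L = 14769 / 14220 × 100 = 103.8608
Paasche component (current-period weights):
ΣP(Feb 2015)Q(Feb 2015) = 10×110 + 10×19 + 459×10 + 788×5 + 408×8 = 1100 + 190 + 4590 + 3940 + 3264 = 13084
ΣP(Feb 2015)Q(Jan 2015) = 10×106 + 10×18 + 459×10 + 788×4 + 408×9 = 1060 + 180 + 4590 + 3152 + 3672 = 12654
P = 13084 / 12654 × 100 = 103.3981
Fisher = √(L × P) = √(103.8608 × 103.3981) = 103.6292

103.63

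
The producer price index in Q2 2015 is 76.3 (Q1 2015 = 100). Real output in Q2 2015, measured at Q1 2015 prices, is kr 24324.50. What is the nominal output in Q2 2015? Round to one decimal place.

18559.6

Nominal = Real × (Index/100) = 24324.50 × (76.3/100)
        = 24324.50 × 0.763 = 18559.5935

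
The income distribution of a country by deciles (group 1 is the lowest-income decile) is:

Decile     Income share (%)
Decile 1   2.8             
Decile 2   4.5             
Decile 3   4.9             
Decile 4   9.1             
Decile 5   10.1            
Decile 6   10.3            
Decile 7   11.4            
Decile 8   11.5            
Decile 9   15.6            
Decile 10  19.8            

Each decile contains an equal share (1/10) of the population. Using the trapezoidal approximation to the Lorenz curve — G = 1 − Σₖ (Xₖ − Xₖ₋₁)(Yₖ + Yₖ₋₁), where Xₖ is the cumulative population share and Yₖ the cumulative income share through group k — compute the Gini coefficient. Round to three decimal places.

0.271

Cumulative income shares Yₖ: 0.0280, 0.0730, 0.1220, 0.2130, 0.3140, 0.4170, 0.5310, 0.6460, 0.8020, 1.0000
Σ (Xₖ−Xₖ₋₁)(Yₖ+Yₖ₋₁) = (1/10)(0.0280+0.0000) + (1/10)(0.0730+0.0280) + (1/10)(0.1220+0.0730) + (1/10)(0.2130+0.1220) + (1/10)(0.3140+0.2130) + (1/10)(0.4170+0.3140) + (1/10)(0.5310+0.4170) + (1/10)(0.6460+0.5310) + (1/10)(0.8020+0.6460) + (1/10)(1.0000+0.8020)
  = 0.0028 + 0.0101 + 0.0195 + 0.0335 + 0.0527 + 0.0731 + 0.0948 + 0.1177 + 0.1448 + 0.1802 = 0.7292
G = 1 − 0.7292 = 0.2708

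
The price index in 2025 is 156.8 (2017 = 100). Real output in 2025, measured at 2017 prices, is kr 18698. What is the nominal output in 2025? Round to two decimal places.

29318.46

Nominal = Real × (Index/100) = 18698 × (156.8/100)
        = 18698 × 1.568 = 29318.4640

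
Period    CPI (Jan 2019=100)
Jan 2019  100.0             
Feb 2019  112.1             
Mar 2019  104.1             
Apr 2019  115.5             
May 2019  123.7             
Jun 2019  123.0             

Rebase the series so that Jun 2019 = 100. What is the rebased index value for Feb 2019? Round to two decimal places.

Rebased(Feb 2019) = 112.1 / 123.0 × 100 = 91.1382

91.14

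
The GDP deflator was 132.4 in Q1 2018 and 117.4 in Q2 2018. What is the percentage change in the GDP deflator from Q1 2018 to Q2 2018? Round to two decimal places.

Change = (117.4 − 132.4) / 132.4 × 100
       = -15.0 / 132.4 × 100 = -11.3293%

-11.33%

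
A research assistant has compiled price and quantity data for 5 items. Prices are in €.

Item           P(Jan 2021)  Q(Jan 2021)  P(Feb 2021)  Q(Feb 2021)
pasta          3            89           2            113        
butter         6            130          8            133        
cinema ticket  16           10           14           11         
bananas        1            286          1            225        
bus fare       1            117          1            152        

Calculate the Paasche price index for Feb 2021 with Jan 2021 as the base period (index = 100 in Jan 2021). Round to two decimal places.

107.75

Paasche price index uses current-period quantities as weights.
ΣP(Feb 2021)·Q(Feb 2021) = 2×113 + 8×133 + 14×11 + 1×225 + 1×152 = 226 + 1064 + 154 + 225 + 152 = 1821
ΣP(Jan 2021)·Q(Feb 2021) = 3×113 + 6×133 + 16×11 + 1×225 + 1×152 = 339 + 798 + 176 + 225 + 152 = 1690
Index = 1821 / 1690 × 100 = 107.7515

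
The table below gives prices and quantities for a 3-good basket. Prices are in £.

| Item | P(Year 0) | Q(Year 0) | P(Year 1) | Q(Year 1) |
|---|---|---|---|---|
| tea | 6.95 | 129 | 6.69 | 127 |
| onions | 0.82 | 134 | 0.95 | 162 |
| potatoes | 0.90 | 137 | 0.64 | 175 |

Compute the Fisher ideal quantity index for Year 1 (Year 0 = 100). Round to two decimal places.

103.66

Laspeyres component (base-period weights):
ΣP(Year 0)Q(Year 1) = 6.95×127 + 0.82×162 + 0.90×175 = 882.65 + 132.84 + 157.5 = 1172.99
ΣP(Year 0)Q(Year 0) = 6.95×129 + 0.82×134 + 0.90×137 = 896.55 + 109.88 + 123.3 = 1129.73
L = 1172.99 / 1129.73 × 100 = 103.8292
Paasche component (current-period weights):
ΣP(Year 1)Q(Year 1) = 6.69×127 + 0.95×162 + 0.64×175 = 849.63 + 153.9 + 112 = 1115.53
ΣP(Year 1)Q(Year 0) = 6.69×129 + 0.95×134 + 0.64×137 = 863.01 + 127.3 + 87.68 = 1077.99
P = 1115.53 / 1077.99 × 100 = 103.4824
Fisher = √(L × P) = √(103.8292 × 103.4824) = 103.6557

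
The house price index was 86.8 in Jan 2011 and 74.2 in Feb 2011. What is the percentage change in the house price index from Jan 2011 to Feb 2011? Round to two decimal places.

-14.52%

Change = (74.2 − 86.8) / 86.8 × 100
       = -12.6 / 86.8 × 100 = -14.5161%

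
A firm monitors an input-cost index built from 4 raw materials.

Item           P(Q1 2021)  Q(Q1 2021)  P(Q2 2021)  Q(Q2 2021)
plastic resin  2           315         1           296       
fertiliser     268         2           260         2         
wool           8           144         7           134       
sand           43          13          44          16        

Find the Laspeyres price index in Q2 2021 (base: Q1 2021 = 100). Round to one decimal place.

Laspeyres price index uses base-period quantities as weights.
ΣP(Q2 2021)·Q(Q1 2021) = 1×315 + 260×2 + 7×144 + 44×13 = 315 + 520 + 1008 + 572 = 2415
ΣP(Q1 2021)·Q(Q1 2021) = 2×315 + 268×2 + 8×144 + 43×13 = 630 + 536 + 1152 + 559 = 2877
Index = 2415 / 2877 × 100 = 83.9416

83.9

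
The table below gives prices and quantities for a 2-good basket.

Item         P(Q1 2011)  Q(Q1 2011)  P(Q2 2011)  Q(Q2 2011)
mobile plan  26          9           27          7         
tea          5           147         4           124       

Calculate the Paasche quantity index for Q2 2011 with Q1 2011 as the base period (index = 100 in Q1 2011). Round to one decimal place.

Paasche quantity index uses current-period prices as weights.
ΣP(Q2 2011)·Q(Q2 2011) = 27×7 + 4×124 = 189 + 496 = 685
ΣP(Q2 2011)·Q(Q1 2011) = 27×9 + 4×147 = 243 + 588 = 831
Index = 685 / 831 × 100 = 82.4308

82.4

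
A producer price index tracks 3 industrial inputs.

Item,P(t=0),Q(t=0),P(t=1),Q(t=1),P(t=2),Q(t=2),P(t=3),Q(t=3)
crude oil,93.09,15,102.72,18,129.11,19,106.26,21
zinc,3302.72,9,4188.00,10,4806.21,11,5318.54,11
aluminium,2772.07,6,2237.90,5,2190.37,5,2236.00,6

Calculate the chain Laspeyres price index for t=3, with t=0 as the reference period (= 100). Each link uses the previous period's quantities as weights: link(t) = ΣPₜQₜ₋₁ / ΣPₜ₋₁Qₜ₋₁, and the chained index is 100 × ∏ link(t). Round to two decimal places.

133.26

Link t=0→t=1:
ΣP(t=1)Q(t=0) = 102.72×15 + 4188.00×9 + 2237.90×6 = 1540.8 + 37692 + 13427.4 = 52660.2
ΣP(t=0)Q(t=0) = 93.09×15 + 3302.72×9 + 2772.07×6 = 1396.35 + 29724.48 + 16632.42 = 47753.25
link = 52660.2/47753.25 = 1.102756
Link t=1→t=2:
ΣP(t=2)Q(t=1) = 129.11×18 + 4806.21×10 + 2190.37×5 = 2323.98 + 48062.1 + 10951.85 = 61337.93
ΣP(t=1)Q(t=1) = 102.72×18 + 4188.00×10 + 2237.90×5 = 1848.96 + 41880 + 11189.5 = 54918.46
link = 61337.93/54918.46 = 1.116891
Link t=2→t=3:
ΣP(t=3)Q(t=2) = 106.26×19 + 5318.54×11 + 2236.00×5 = 2018.94 + 58503.94 + 11180 = 71702.88
ΣP(t=2)Q(t=2) = 129.11×19 + 4806.21×11 + 2190.37×5 = 2453.09 + 52868.31 + 10951.85 = 66273.25
link = 71702.88/66273.25 = 1.081928
Chained index = 100 × 1.102756 × 1.116891 × 1.081928 = 133.2566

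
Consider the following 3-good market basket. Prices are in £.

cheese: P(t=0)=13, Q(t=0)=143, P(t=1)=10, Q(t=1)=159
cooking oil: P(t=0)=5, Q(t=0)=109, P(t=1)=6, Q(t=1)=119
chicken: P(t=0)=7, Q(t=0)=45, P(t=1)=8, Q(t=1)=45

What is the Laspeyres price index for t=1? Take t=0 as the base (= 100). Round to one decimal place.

89.9

Laspeyres price index uses base-period quantities as weights.
ΣP(t=1)·Q(t=0) = 10×143 + 6×109 + 8×45 = 1430 + 654 + 360 = 2444
ΣP(t=0)·Q(t=0) = 13×143 + 5×109 + 7×45 = 1859 + 545 + 315 = 2719
Index = 2444 / 2719 × 100 = 89.8860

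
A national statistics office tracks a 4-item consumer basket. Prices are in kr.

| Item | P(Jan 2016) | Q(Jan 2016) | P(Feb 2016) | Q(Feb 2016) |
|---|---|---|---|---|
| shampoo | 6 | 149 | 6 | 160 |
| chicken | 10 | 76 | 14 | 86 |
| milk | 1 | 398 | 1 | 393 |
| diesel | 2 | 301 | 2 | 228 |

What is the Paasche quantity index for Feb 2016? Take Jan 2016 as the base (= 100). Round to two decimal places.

101.86

Paasche quantity index uses current-period prices as weights.
ΣP(Feb 2016)·Q(Feb 2016) = 6×160 + 14×86 + 1×393 + 2×228 = 960 + 1204 + 393 + 456 = 3013
ΣP(Feb 2016)·Q(Jan 2016) = 6×149 + 14×76 + 1×398 + 2×301 = 894 + 1064 + 398 + 602 = 2958
Index = 3013 / 2958 × 100 = 101.8594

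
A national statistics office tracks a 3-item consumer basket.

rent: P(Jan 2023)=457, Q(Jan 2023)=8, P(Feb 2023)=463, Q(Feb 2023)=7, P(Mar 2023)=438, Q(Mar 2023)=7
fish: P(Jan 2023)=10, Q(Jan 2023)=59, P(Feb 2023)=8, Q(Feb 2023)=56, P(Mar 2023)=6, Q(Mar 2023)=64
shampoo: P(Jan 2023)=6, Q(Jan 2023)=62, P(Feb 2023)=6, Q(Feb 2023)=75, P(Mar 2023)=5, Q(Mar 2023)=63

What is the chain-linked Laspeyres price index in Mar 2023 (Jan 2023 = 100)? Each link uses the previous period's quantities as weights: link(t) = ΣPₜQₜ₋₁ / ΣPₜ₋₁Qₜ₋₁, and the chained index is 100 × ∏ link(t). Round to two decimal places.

89.87

Link Jan 2023→Feb 2023:
ΣP(Feb 2023)Q(Jan 2023) = 463×8 + 8×59 + 6×62 = 3704 + 472 + 372 = 4548
ΣP(Jan 2023)Q(Jan 2023) = 457×8 + 10×59 + 6×62 = 3656 + 590 + 372 = 4618
link = 4548/4618 = 0.984842
Link Feb 2023→Mar 2023:
ΣP(Mar 2023)Q(Feb 2023) = 438×7 + 6×56 + 5×75 = 3066 + 336 + 375 = 3777
ΣP(Feb 2023)Q(Feb 2023) = 463×7 + 8×56 + 6×75 = 3241 + 448 + 450 = 4139
link = 3777/4139 = 0.912539
Chained index = 100 × 0.984842 × 0.912539 = 89.8707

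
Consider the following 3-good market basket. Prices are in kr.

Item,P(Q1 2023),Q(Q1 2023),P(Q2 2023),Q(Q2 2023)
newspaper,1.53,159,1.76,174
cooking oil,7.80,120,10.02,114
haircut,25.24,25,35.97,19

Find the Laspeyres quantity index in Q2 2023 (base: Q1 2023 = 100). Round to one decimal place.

Laspeyres quantity index uses base-period prices as weights.
ΣP(Q1 2023)·Q(Q2 2023) = 1.53×174 + 7.80×114 + 25.24×19 = 266.22 + 889.2 + 479.56 = 1634.98
ΣP(Q1 2023)·Q(Q1 2023) = 1.53×159 + 7.80×120 + 25.24×25 = 243.27 + 936 + 631 = 1810.27
Index = 1634.98 / 1810.27 × 100 = 90.3169

90.3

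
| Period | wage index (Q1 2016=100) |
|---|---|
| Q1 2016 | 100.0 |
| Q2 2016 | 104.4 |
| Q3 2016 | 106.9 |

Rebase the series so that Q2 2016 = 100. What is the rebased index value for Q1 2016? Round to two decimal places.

95.79

Rebased(Q1 2016) = 100.0 / 104.4 × 100 = 95.7854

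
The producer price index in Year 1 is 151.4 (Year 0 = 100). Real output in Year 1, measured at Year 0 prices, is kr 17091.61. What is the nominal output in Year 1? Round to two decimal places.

Nominal = Real × (Index/100) = 17091.61 × (151.4/100)
        = 17091.61 × 1.514 = 25876.6975

25876.70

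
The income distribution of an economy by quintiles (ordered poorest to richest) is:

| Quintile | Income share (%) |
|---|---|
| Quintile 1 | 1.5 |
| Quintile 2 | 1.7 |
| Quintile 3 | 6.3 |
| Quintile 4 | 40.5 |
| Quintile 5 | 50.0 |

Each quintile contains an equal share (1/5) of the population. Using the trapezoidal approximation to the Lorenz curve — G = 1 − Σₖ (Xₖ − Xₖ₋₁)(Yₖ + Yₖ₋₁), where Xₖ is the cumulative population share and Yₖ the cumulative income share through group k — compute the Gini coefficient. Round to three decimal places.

Cumulative income shares Yₖ: 0.0150, 0.0320, 0.0950, 0.5000, 1.0000
Σ (Xₖ−Xₖ₋₁)(Yₖ+Yₖ₋₁) = (1/5)(0.0150+0.0000) + (1/5)(0.0320+0.0150) + (1/5)(0.0950+0.0320) + (1/5)(0.5000+0.0950) + (1/5)(1.0000+0.5000)
  = 0.0030 + 0.0094 + 0.0254 + 0.1190 + 0.3000 = 0.4568
G = 1 − 0.4568 = 0.5432

0.543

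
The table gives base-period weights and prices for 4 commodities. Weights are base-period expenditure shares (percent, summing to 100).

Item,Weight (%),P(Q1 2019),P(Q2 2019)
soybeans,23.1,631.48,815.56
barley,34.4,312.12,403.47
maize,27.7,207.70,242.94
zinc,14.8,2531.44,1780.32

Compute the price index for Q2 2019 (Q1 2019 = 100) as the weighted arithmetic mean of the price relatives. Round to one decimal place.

soybeans: 23.1 × (815.56/631.48) = 23.1 × 1.291506 = 29.8338
barley: 34.4 × (403.47/312.12) = 34.4 × 1.292676 = 44.4681
maize: 27.7 × (242.94/207.70) = 27.7 × 1.169668 = 32.3998
zinc: 14.8 × (1780.32/2531.44) = 14.8 × 0.703284 = 10.4086
Index = Σ wᵢ·(p₁ᵢ/p₀ᵢ) = 29.8338 + 44.4681 + 32.3998 + 10.4086 = 117.1102

117.1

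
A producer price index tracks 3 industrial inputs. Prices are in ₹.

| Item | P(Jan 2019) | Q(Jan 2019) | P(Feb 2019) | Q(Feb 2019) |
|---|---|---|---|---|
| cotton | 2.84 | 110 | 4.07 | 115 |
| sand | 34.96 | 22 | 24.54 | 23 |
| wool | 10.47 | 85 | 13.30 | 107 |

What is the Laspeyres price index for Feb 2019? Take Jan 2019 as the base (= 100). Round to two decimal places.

Laspeyres price index uses base-period quantities as weights.
ΣP(Feb 2019)·Q(Jan 2019) = 4.07×110 + 24.54×22 + 13.30×85 = 447.7 + 539.88 + 1130.5 = 2118.08
ΣP(Jan 2019)·Q(Jan 2019) = 2.84×110 + 34.96×22 + 10.47×85 = 312.4 + 769.12 + 889.95 = 1971.47
Index = 2118.08 / 1971.47 × 100 = 107.4366

107.44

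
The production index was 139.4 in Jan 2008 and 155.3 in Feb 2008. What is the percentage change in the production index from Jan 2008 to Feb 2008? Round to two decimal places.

11.41%

Change = (155.3 − 139.4) / 139.4 × 100
       = 15.9 / 139.4 × 100 = 11.4060%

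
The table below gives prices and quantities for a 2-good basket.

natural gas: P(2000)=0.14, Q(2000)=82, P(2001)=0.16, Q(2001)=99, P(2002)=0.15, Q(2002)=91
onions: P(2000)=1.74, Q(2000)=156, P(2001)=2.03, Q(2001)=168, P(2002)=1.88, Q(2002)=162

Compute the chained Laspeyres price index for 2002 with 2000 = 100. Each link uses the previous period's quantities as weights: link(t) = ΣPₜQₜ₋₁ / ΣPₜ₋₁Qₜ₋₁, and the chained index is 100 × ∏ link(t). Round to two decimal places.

108.02

Link 2000→2001:
ΣP(2001)Q(2000) = 0.16×82 + 2.03×156 = 13.12 + 316.68 = 329.8
ΣP(2000)Q(2000) = 0.14×82 + 1.74×156 = 11.48 + 271.44 = 282.92
link = 329.8/282.92 = 1.165701
Link 2001→2002:
ΣP(2002)Q(2001) = 0.15×99 + 1.88×168 = 14.85 + 315.84 = 330.69
ΣP(2001)Q(2001) = 0.16×99 + 2.03×168 = 15.84 + 341.04 = 356.88
link = 330.69/356.88 = 0.926614
Chained index = 100 × 1.165701 × 0.926614 = 108.0154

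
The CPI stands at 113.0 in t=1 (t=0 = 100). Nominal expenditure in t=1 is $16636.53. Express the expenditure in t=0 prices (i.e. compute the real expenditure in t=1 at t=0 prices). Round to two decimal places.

Real = Nominal ÷ (Index/100) = 16636.53 ÷ (113.0/100)
     = 16636.53 ÷ 1.130 = 14722.5929

14722.59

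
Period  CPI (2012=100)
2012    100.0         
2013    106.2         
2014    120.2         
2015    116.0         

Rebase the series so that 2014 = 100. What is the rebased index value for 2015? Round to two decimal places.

96.51

Rebased(2015) = 116.0 / 120.2 × 100 = 96.5058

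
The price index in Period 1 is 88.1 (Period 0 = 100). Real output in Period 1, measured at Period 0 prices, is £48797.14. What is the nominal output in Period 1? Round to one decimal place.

Nominal = Real × (Index/100) = 48797.14 × (88.1/100)
        = 48797.14 × 0.881 = 42990.2803

42990.3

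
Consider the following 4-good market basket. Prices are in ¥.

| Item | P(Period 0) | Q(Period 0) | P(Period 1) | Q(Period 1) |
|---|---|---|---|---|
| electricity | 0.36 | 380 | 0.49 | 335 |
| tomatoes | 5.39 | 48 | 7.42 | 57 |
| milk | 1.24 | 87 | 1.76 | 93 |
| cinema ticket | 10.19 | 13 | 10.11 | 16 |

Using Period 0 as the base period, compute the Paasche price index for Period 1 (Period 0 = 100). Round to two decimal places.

129.22

Paasche price index uses current-period quantities as weights.
ΣP(Period 1)·Q(Period 1) = 0.49×335 + 7.42×57 + 1.76×93 + 10.11×16 = 164.15 + 422.94 + 163.68 + 161.76 = 912.53
ΣP(Period 0)·Q(Period 1) = 0.36×335 + 5.39×57 + 1.24×93 + 10.19×16 = 120.6 + 307.23 + 115.32 + 163.04 = 706.19
Index = 912.53 / 706.19 × 100 = 129.2188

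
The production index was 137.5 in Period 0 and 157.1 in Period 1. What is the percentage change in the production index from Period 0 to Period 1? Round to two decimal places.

Change = (157.1 − 137.5) / 137.5 × 100
       = 19.6 / 137.5 × 100 = 14.2545%

14.25%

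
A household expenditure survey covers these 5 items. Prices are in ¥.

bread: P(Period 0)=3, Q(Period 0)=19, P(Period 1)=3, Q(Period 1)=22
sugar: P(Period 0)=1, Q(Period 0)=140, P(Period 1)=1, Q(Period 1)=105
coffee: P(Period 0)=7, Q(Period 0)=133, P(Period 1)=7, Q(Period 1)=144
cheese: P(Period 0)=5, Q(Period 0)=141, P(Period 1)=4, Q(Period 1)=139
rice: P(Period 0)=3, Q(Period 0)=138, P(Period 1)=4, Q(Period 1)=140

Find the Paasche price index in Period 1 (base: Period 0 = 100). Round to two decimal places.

100.04

Paasche price index uses current-period quantities as weights.
ΣP(Period 1)·Q(Period 1) = 3×22 + 1×105 + 7×144 + 4×139 + 4×140 = 66 + 105 + 1008 + 556 + 560 = 2295
ΣP(Period 0)·Q(Period 1) = 3×22 + 1×105 + 7×144 + 5×139 + 3×140 = 66 + 105 + 1008 + 695 + 420 = 2294
Index = 2295 / 2294 × 100 = 100.0436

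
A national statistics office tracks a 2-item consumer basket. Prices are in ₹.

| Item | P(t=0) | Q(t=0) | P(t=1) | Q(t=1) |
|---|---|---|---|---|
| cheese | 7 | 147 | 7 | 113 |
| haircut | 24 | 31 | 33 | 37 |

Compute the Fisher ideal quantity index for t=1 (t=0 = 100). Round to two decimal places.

Laspeyres component (base-period weights):
ΣP(t=0)Q(t=1) = 7×113 + 24×37 = 791 + 888 = 1679
ΣP(t=0)Q(t=0) = 7×147 + 24×31 = 1029 + 744 = 1773
L = 1679 / 1773 × 100 = 94.6983
Paasche component (current-period weights):
ΣP(t=1)Q(t=1) = 7×113 + 33×37 = 791 + 1221 = 2012
ΣP(t=1)Q(t=0) = 7×147 + 33×31 = 1029 + 1023 = 2052
P = 2012 / 2052 × 100 = 98.0507
Fisher = √(L × P) = √(94.6983 × 98.0507) = 96.3599

96.36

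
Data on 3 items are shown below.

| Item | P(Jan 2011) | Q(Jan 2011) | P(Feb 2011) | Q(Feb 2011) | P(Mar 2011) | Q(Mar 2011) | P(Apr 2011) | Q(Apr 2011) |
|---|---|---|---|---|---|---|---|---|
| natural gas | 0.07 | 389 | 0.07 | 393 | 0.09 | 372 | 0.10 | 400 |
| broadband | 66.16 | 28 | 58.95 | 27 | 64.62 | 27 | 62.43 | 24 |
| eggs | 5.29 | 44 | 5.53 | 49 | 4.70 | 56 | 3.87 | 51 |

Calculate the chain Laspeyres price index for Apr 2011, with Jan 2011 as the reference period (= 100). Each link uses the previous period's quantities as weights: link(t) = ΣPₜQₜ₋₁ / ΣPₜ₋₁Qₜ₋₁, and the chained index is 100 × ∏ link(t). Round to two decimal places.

Link Jan 2011→Feb 2011:
ΣP(Feb 2011)Q(Jan 2011) = 0.07×389 + 58.95×28 + 5.53×44 = 27.23 + 1650.6 + 243.32 = 1921.15
ΣP(Jan 2011)Q(Jan 2011) = 0.07×389 + 66.16×28 + 5.29×44 = 27.23 + 1852.48 + 232.76 = 2112.47
link = 1921.15/2112.47 = 0.909433
Link Feb 2011→Mar 2011:
ΣP(Mar 2011)Q(Feb 2011) = 0.09×393 + 64.62×27 + 4.70×49 = 35.37 + 1744.74 + 230.3 = 2010.41
ΣP(Feb 2011)Q(Feb 2011) = 0.07×393 + 58.95×27 + 5.53×49 = 27.51 + 1591.65 + 270.97 = 1890.13
link = 2010.41/1890.13 = 1.063636
Link Mar 2011→Apr 2011:
ΣP(Apr 2011)Q(Mar 2011) = 0.10×372 + 62.43×27 + 3.87×56 = 37.2 + 1685.61 + 216.72 = 1939.53
ΣP(Mar 2011)Q(Mar 2011) = 0.09×372 + 64.62×27 + 4.70×56 = 33.48 + 1744.74 + 263.2 = 2041.42
link = 1939.53/2041.42 = 0.950089
Chained index = 100 × 0.909433 × 1.063636 × 0.950089 = 91.9026

91.90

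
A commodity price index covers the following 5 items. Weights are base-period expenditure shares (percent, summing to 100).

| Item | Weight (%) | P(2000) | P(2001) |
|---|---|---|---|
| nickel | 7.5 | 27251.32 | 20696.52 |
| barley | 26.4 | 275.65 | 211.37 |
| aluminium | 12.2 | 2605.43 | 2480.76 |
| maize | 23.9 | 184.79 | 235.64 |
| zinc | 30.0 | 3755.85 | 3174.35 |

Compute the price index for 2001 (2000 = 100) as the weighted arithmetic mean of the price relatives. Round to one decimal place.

93.4

nickel: 7.5 × (20696.52/27251.32) = 7.5 × 0.759469 = 5.6960
barley: 26.4 × (211.37/275.65) = 26.4 × 0.766806 = 20.2437
aluminium: 12.2 × (2480.76/2605.43) = 12.2 × 0.952150 = 11.6162
maize: 23.9 × (235.64/184.79) = 23.9 × 1.275177 = 30.4767
zinc: 30.0 × (3174.35/3755.85) = 30.0 × 0.845175 = 25.3552
Index = Σ wᵢ·(p₁ᵢ/p₀ᵢ) = 5.6960 + 20.2437 + 11.6162 + 30.4767 + 25.3552 = 93.3879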